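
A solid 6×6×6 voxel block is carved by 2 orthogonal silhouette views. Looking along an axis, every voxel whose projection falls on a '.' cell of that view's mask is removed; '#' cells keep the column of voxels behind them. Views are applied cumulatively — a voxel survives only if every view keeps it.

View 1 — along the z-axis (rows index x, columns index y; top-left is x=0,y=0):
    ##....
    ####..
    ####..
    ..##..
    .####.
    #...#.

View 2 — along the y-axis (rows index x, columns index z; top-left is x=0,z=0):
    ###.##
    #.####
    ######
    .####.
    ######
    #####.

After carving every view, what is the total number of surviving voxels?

initial block: 6^3 = 216
[1] z-view keeps 18 columns → grid now 108
[2] y-view keeps 31 columns → grid now 96

remaining voxels: 96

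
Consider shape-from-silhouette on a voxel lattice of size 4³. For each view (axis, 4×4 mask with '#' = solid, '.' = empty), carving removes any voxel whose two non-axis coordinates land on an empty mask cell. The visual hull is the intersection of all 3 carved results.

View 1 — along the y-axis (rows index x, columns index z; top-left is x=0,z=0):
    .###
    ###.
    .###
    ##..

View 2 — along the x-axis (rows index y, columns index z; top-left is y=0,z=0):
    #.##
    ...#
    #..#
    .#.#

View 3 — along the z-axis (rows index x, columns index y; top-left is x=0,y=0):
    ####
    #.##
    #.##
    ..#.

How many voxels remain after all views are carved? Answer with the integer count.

start: 4×4×4 = 64 voxels
V1 y: intersect with XZ mask (11 set) -- 44 left
V2 x: intersect with YZ mask (8 set) -- 19 left
V3 z: intersect with XY mask (11 set) -- 16 left

remaining voxels: 16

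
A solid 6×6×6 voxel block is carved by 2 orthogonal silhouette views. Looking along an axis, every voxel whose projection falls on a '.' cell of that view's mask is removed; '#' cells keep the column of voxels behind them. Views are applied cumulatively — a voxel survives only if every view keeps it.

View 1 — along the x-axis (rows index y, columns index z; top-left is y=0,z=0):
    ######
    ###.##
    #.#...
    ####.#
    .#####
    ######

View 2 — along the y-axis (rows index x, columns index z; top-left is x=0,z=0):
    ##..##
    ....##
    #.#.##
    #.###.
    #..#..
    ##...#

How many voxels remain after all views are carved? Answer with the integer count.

start: 6×6×6 = 216 voxels
V1 x: intersect with YZ mask (29 set) -- 174 left
V2 y: intersect with XZ mask (19 set) -- 91 left

91 voxels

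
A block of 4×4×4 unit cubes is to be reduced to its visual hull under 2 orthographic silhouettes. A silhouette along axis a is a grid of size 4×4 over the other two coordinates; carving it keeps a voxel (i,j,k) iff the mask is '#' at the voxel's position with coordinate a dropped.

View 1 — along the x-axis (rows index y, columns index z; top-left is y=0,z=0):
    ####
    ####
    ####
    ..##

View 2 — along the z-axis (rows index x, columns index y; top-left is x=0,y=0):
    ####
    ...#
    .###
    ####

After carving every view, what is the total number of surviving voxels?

start: 4×4×4 = 64 voxels
after view 1 [x-axis, 14 of 16 cells solid] → remaining = 56
after view 2 [z-axis, 12 of 16 cells solid] → remaining = 40

40 voxels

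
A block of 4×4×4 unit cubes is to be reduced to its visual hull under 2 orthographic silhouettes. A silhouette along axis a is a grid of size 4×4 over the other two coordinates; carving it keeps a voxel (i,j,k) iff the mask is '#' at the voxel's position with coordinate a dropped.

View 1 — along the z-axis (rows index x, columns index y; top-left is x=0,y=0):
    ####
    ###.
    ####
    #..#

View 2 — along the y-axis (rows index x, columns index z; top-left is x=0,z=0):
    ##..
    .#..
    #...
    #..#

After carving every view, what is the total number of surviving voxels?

voxel count = 19

initial block: 4^3 = 64
step 1: project along z, AND mask (13/16) → |grid| = 52
step 2: project along y, AND mask (6/16) → |grid| = 19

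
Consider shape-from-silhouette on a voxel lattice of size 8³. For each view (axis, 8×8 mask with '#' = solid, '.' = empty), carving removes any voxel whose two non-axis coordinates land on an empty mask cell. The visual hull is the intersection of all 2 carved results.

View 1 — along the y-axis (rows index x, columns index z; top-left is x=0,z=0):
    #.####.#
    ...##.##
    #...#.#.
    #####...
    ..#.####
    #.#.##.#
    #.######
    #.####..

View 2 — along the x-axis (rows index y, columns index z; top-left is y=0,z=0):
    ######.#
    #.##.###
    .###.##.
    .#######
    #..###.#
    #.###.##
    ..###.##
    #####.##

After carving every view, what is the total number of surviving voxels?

|visual hull| = 248

before carving: 512 voxels (8×8×8)
V1 y: intersect with XZ mask (40 set) -- 320 left
V2 x: intersect with YZ mask (48 set) -- 248 left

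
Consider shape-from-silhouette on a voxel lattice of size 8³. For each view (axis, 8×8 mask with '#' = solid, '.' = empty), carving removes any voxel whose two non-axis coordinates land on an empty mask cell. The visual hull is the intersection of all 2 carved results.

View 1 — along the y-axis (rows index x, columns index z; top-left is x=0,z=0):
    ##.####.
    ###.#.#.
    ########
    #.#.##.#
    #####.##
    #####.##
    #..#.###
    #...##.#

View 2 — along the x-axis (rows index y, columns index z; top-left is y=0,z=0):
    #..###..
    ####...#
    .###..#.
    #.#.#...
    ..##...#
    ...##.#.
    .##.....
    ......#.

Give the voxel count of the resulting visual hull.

voxel count = 145

full grid |V| = 512
[1] y-view keeps 47 columns → grid now 376
[2] x-view keeps 25 columns → grid now 145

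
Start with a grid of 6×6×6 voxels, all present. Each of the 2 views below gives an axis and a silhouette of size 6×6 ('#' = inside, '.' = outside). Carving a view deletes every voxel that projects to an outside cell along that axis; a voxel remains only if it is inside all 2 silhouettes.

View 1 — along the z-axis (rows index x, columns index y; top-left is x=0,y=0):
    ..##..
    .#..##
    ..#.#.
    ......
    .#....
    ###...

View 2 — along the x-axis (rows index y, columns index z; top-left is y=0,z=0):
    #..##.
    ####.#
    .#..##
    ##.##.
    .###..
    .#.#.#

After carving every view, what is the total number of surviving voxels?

|visual hull| = 40

before carving: 216 voxels (6×6×6)
after view 1 [z-axis, 11 of 36 cells solid] → remaining = 66
after view 2 [x-axis, 21 of 36 cells solid] → remaining = 40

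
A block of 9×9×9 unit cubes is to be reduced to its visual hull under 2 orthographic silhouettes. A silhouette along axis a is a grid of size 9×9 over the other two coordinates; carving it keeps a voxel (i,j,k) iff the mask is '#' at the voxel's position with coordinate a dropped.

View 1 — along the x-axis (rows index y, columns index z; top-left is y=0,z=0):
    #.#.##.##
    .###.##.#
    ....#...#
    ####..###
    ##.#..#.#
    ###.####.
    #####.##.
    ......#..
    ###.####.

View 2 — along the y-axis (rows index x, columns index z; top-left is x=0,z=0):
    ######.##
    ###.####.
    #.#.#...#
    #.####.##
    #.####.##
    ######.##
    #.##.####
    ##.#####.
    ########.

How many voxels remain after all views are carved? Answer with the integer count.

|visual hull| = 330

start: 9×9×9 = 729 voxels
  1. axis=0 (YZ plane), |mask|=48  ⇒  voxels=432
  2. axis=1 (XZ plane), |mask|=63  ⇒  voxels=330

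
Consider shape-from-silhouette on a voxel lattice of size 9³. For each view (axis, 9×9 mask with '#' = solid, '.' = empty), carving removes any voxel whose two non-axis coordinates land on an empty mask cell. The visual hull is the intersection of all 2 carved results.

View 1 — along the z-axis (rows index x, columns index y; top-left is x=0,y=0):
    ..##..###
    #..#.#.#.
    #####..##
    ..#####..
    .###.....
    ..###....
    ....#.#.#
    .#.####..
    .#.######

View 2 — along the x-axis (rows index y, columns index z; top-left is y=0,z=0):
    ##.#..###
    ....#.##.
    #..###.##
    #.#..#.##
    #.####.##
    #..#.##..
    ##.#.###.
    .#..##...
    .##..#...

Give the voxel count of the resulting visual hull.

voxel count = 206

initial block: 9^3 = 729
[1] z-view keeps 42 columns → grid now 378
[2] x-view keeps 43 columns → grid now 206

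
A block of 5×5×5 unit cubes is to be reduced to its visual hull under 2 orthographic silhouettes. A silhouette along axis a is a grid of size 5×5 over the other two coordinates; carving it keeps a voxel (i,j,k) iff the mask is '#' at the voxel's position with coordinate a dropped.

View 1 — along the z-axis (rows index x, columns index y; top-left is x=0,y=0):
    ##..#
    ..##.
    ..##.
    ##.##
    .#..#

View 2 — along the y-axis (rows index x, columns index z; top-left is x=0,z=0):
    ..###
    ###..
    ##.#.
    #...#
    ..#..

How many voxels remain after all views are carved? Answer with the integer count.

voxel count = 31

full grid |V| = 125
after view 1 [z-axis, 13 of 25 cells solid] → remaining = 65
after view 2 [y-axis, 12 of 25 cells solid] → remaining = 31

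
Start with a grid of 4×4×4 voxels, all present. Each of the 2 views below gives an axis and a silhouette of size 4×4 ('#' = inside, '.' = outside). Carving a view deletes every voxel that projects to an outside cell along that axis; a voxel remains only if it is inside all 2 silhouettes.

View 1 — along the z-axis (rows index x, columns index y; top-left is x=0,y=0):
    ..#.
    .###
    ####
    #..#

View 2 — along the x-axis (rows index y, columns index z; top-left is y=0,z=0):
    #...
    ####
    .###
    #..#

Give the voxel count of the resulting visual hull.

voxel count = 25

before carving: 64 voxels (4×4×4)
carve view 1 (along z, XY-mask fill 10/16): 40 voxels remain
carve view 2 (along x, YZ-mask fill 10/16): 25 voxels remain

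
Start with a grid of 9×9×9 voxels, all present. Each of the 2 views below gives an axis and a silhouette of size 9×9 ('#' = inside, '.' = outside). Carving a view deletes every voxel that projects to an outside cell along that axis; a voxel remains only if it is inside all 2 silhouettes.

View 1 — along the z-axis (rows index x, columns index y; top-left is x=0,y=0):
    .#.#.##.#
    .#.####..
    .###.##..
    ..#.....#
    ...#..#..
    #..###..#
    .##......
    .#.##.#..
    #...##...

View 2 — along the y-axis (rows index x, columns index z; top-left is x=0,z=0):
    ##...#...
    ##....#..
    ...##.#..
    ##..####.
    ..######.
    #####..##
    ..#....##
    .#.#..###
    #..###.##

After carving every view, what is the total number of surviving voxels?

148 voxels

before carving: 729 voxels (9×9×9)
[1] z-view keeps 33 columns → grid now 297
[2] y-view keeps 42 columns → grid now 148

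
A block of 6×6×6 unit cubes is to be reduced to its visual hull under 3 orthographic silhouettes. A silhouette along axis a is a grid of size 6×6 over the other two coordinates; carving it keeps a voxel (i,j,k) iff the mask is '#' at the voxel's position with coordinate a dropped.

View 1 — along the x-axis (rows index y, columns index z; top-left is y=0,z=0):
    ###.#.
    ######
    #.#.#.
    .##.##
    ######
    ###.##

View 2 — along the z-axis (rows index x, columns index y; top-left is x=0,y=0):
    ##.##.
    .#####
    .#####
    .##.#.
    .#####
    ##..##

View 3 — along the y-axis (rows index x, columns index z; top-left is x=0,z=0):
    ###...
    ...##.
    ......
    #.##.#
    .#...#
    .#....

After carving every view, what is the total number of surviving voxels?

full grid |V| = 216
step 1: project along x, AND mask (28/36) → |grid| = 168
step 2: project along z, AND mask (26/36) → |grid| = 128
step 3: project along y, AND mask (12/36) → |grid| = 40

|visual hull| = 40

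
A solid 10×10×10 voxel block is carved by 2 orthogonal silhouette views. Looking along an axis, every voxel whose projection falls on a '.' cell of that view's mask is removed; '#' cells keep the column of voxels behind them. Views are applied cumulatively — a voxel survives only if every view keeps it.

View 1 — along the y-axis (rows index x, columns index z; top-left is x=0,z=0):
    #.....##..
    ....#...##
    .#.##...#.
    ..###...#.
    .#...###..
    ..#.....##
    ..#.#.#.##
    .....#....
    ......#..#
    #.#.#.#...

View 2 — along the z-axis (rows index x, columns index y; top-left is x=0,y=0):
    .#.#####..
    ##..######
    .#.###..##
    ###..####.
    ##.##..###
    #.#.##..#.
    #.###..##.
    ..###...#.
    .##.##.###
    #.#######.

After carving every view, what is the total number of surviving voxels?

|visual hull| = 217

full grid |V| = 1000
  1. axis=1 (XZ plane), |mask|=33  ⇒  voxels=330
  2. axis=2 (XY plane), |mask|=64  ⇒  voxels=217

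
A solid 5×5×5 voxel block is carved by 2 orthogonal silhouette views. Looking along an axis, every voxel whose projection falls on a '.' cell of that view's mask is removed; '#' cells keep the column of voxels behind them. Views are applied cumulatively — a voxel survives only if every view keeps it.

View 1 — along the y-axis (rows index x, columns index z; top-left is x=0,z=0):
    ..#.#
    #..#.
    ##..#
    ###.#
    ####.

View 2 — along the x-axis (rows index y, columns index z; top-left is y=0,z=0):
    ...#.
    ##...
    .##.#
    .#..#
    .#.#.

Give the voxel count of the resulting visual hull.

full grid |V| = 125
after view 1 [y-axis, 15 of 25 cells solid] → remaining = 75
after view 2 [x-axis, 10 of 25 cells solid] → remaining = 29

remaining voxels: 29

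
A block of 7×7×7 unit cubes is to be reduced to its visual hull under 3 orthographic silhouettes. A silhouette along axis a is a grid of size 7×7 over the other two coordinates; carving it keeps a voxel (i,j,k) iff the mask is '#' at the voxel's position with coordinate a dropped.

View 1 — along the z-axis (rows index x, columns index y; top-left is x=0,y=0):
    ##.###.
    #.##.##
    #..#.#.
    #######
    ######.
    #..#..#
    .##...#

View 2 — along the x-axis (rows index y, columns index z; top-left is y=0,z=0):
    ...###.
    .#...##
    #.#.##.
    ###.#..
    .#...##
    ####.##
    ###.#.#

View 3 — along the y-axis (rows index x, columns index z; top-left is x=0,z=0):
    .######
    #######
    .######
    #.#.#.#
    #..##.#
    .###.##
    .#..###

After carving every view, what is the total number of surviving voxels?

remaining voxels: 92

initial block: 7^3 = 343
[1] z-view keeps 32 columns → grid now 224
[2] x-view keeps 28 columns → grid now 129
[3] y-view keeps 36 columns → grid now 92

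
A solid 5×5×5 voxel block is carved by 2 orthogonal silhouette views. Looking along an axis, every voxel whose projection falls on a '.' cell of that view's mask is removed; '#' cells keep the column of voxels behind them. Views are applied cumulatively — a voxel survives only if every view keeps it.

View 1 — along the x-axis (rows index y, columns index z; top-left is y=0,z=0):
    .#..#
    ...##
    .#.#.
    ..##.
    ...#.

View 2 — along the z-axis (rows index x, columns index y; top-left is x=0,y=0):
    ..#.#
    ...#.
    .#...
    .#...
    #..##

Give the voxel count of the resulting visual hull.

14 voxels

before carving: 125 voxels (5×5×5)
step 1: project along x, AND mask (9/25) → |grid| = 45
step 2: project along z, AND mask (8/25) → |grid| = 14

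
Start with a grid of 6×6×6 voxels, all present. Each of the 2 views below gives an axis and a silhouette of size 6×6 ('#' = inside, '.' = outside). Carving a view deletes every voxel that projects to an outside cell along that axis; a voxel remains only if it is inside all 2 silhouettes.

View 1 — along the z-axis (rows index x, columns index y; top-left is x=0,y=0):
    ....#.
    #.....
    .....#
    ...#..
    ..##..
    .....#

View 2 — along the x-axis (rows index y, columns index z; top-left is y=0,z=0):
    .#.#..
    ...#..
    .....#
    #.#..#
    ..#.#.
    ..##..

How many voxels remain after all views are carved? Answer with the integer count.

15 voxels

full grid |V| = 216
after view 1 [z-axis, 7 of 36 cells solid] → remaining = 42
after view 2 [x-axis, 11 of 36 cells solid] → remaining = 15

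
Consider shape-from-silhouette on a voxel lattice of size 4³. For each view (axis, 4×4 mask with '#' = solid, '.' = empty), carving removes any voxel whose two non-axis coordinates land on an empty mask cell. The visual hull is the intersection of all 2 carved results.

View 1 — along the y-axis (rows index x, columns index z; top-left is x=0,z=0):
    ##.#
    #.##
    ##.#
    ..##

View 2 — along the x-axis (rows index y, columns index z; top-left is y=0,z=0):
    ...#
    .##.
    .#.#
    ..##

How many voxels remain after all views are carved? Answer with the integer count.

start: 4×4×4 = 64 voxels
  1. axis=1 (XZ plane), |mask|=11  ⇒  voxels=44
  2. axis=0 (YZ plane), |mask|=7  ⇒  voxels=20

|visual hull| = 20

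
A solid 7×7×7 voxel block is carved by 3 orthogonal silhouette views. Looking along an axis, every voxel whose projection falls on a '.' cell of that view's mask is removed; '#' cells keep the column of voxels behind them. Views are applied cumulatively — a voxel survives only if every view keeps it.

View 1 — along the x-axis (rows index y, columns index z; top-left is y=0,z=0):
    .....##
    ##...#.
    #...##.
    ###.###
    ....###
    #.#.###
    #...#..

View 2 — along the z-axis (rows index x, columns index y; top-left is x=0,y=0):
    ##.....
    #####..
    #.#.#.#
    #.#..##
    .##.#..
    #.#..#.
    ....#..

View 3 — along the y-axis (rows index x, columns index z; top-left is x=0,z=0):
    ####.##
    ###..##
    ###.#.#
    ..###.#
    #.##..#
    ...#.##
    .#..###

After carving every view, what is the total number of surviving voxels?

initial block: 7^3 = 343
V1 x: intersect with YZ mask (24 set) -- 168 left
V2 z: intersect with XY mask (22 set) -- 66 left
V3 y: intersect with XZ mask (31 set) -- 43 left

|visual hull| = 43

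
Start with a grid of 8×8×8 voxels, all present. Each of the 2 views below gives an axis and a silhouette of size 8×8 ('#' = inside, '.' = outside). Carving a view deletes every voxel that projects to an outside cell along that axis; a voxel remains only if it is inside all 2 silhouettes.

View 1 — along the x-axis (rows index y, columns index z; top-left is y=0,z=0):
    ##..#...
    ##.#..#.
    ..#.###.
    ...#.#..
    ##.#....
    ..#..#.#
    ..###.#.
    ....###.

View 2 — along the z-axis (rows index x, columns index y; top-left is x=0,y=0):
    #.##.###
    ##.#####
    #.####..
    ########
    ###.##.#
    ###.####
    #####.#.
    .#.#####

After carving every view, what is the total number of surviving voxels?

remaining voxels: 165

initial block: 8^3 = 512
step 1: project along x, AND mask (26/64) → |grid| = 208
step 2: project along z, AND mask (51/64) → |grid| = 165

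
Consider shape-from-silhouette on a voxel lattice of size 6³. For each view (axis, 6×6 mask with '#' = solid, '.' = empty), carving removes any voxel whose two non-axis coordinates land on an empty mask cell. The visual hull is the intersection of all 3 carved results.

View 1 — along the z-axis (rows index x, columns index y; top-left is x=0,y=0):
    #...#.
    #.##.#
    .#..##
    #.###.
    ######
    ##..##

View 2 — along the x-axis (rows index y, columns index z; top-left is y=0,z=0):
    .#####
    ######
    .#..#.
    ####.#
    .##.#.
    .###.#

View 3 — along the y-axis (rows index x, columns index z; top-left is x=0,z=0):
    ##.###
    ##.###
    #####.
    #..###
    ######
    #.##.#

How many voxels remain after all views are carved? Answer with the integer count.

remaining voxels: 74

start: 6×6×6 = 216 voxels
  1. axis=2 (XY plane), |mask|=23  ⇒  voxels=138
  2. axis=0 (YZ plane), |mask|=25  ⇒  voxels=95
  3. axis=1 (XZ plane), |mask|=29  ⇒  voxels=74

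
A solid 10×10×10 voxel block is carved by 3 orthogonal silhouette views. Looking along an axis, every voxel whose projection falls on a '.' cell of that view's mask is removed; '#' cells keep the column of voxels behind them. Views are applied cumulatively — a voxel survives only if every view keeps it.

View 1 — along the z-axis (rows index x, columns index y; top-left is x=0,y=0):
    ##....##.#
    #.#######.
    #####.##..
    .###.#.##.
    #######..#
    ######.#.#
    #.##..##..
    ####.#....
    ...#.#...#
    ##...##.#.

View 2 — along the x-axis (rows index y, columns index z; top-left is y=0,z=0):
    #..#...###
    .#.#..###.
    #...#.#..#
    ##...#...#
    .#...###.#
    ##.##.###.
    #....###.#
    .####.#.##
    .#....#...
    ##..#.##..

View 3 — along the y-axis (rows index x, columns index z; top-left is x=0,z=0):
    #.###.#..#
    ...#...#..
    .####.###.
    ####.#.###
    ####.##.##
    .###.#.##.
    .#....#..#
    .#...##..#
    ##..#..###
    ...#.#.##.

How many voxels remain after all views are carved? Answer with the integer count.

remaining voxels: 162

full grid |V| = 1000
carve view 1 (along z, XY-mask fill 60/100): 600 voxels remain
carve view 2 (along x, YZ-mask fill 49/100): 302 voxels remain
carve view 3 (along y, XZ-mask fill 54/100): 162 voxels remain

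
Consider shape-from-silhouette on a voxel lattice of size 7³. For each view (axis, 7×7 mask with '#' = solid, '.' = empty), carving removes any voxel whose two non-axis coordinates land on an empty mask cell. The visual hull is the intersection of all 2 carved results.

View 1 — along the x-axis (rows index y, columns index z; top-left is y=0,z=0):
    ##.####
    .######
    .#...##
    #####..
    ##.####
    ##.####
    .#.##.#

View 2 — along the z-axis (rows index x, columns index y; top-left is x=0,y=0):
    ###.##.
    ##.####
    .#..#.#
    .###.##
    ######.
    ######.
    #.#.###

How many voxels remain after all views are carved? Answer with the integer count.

|visual hull| = 189

before carving: 343 voxels (7×7×7)
step 1: project along x, AND mask (36/49) → |grid| = 252
step 2: project along z, AND mask (36/49) → |grid| = 189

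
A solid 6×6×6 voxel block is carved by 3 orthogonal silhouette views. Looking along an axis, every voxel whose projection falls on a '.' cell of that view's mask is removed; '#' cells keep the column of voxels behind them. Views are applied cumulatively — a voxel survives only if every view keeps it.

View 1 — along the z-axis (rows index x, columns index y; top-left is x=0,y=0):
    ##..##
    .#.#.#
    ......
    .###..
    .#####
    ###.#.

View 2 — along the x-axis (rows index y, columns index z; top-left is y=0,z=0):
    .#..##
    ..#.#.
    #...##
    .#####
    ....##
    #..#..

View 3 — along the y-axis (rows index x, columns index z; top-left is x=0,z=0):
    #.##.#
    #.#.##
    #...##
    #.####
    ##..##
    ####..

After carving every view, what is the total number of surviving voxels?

voxel count = 33

start: 6×6×6 = 216 voxels
carve view 1 (along z, XY-mask fill 19/36): 114 voxels remain
carve view 2 (along x, YZ-mask fill 17/36): 52 voxels remain
carve view 3 (along y, XZ-mask fill 24/36): 33 voxels remain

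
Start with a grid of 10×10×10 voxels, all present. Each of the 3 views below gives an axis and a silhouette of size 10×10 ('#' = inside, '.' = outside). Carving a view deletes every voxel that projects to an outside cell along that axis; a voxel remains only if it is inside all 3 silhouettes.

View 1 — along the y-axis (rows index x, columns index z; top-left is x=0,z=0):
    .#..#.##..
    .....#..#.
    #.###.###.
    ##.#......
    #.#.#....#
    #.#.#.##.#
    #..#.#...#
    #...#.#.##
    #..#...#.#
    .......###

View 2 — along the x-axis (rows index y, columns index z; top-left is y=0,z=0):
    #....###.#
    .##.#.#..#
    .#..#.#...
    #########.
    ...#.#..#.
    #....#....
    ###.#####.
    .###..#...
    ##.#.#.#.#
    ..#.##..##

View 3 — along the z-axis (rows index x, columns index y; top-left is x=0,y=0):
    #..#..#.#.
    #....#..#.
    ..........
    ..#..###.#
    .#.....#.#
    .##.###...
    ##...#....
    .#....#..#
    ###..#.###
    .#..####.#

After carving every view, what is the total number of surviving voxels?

before carving: 1000 voxels (10×10×10)
[1] y-view keeps 42 columns → grid now 420
[2] x-view keeps 50 columns → grid now 201
[3] z-view keeps 39 columns → grid now 73

voxel count = 73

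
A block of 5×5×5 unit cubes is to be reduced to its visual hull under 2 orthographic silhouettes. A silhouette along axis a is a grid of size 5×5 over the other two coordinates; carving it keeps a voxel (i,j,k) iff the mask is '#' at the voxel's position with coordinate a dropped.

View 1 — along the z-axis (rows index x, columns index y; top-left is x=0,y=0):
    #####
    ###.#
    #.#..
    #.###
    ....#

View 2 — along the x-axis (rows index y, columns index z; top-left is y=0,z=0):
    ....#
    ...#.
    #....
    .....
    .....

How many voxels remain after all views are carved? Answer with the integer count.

initial block: 5^3 = 125
after view 1 [z-axis, 16 of 25 cells solid] → remaining = 80
after view 2 [x-axis, 3 of 25 cells solid] → remaining = 10

10 voxels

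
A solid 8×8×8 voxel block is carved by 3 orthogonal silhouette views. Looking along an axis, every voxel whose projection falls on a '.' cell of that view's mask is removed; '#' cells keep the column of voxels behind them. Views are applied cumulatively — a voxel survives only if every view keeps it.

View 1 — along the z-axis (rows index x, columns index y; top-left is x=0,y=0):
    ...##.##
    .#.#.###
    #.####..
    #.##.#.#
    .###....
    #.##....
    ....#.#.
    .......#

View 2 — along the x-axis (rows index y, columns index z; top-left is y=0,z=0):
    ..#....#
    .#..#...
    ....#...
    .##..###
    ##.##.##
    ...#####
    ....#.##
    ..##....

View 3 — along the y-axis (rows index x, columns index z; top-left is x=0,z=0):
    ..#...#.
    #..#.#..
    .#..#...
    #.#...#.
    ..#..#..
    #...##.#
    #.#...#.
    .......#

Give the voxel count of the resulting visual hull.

28 voxels

before carving: 512 voxels (8×8×8)
after view 1 [z-axis, 28 of 64 cells solid] → remaining = 224
after view 2 [x-axis, 26 of 64 cells solid] → remaining = 94
after view 3 [y-axis, 20 of 64 cells solid] → remaining = 28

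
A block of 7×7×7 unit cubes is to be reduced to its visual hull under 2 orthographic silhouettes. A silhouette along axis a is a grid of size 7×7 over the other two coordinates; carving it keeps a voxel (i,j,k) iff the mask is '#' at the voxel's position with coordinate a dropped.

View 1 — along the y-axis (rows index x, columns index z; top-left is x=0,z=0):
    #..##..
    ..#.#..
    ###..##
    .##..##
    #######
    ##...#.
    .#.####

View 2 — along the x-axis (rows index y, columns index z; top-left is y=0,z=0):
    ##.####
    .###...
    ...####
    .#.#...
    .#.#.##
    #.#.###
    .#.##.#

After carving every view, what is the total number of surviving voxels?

before carving: 343 voxels (7×7×7)
step 1: project along y, AND mask (29/49) → |grid| = 203
step 2: project along x, AND mask (28/49) → |grid| = 115

remaining voxels: 115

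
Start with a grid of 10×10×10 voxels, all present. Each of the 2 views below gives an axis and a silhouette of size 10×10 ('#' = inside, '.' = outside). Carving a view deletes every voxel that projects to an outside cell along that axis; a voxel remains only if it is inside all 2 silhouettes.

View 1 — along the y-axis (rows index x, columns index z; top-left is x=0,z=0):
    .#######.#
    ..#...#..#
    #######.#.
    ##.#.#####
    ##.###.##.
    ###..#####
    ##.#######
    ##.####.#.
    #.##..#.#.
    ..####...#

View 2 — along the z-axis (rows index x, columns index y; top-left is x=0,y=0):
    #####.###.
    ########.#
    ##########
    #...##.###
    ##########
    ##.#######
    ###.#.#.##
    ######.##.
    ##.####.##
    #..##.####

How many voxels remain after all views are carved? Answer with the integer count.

remaining voxels: 555

before carving: 1000 voxels (10×10×10)
V1 y: intersect with XZ mask (68 set) -- 680 left
V2 z: intersect with XY mask (82 set) -- 555 left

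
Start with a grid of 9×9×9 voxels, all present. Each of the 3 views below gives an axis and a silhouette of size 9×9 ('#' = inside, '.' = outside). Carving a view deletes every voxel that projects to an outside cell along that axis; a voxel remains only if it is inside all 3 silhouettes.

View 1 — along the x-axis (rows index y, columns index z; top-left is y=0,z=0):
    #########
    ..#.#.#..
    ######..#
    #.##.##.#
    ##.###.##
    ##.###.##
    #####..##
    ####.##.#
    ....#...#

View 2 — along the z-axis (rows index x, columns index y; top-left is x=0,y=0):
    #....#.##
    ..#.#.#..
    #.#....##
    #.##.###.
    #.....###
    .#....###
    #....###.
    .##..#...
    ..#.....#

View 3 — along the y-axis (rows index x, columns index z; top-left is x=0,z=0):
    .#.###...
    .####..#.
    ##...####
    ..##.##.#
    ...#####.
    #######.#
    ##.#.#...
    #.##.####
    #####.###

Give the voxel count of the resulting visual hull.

131 voxels

start: 9×9×9 = 729 voxels
after view 1 [x-axis, 55 of 81 cells solid] → remaining = 495
after view 2 [z-axis, 34 of 81 cells solid] → remaining = 214
after view 3 [y-axis, 52 of 81 cells solid] → remaining = 131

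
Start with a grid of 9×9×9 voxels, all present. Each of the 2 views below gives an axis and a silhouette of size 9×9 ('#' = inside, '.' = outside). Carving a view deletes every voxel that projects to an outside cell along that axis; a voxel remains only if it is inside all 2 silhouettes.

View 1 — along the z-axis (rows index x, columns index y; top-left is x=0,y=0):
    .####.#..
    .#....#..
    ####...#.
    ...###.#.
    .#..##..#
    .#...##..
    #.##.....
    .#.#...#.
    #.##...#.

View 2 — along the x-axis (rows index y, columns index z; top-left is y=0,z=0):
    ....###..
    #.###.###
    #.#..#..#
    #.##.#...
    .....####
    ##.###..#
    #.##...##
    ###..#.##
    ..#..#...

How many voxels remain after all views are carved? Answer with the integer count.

|visual hull| = 162

before carving: 729 voxels (9×9×9)
after view 1 [z-axis, 33 of 81 cells solid] → remaining = 297
after view 2 [x-axis, 41 of 81 cells solid] → remaining = 162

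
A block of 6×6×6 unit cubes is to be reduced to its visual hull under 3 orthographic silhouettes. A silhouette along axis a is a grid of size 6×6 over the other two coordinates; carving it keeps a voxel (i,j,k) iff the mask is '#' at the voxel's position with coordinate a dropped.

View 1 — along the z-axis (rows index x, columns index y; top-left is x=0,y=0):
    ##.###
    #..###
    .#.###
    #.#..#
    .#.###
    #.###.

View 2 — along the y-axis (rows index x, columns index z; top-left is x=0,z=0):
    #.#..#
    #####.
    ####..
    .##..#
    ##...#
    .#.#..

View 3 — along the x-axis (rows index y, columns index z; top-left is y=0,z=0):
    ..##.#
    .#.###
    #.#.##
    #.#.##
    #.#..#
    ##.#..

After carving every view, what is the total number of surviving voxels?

start: 6×6×6 = 216 voxels
step 1: project along z, AND mask (24/36) → |grid| = 144
step 2: project along y, AND mask (20/36) → |grid| = 80
step 3: project along x, AND mask (21/36) → |grid| = 43

remaining voxels: 43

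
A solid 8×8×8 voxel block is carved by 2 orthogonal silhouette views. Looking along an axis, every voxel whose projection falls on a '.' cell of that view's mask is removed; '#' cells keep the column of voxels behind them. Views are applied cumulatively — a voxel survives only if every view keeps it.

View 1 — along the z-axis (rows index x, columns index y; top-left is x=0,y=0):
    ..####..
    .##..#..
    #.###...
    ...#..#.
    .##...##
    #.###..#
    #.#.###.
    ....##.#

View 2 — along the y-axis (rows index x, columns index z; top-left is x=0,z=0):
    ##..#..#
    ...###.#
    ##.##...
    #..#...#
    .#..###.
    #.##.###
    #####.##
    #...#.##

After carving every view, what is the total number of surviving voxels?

start: 8×8×8 = 512 voxels
step 1: project along z, AND mask (30/64) → |grid| = 240
step 2: project along y, AND mask (36/64) → |grid| = 143

voxel count = 143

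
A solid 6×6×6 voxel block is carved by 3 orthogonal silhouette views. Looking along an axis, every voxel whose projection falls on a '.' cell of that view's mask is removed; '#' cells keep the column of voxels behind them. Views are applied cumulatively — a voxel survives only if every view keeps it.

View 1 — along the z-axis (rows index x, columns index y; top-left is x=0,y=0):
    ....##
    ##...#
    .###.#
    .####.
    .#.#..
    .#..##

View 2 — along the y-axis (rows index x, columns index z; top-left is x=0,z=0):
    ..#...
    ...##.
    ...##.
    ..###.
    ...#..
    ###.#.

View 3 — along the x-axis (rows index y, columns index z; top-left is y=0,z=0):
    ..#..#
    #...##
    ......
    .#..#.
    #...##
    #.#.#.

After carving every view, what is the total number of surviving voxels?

remaining voxels: 16

full grid |V| = 216
after view 1 [z-axis, 18 of 36 cells solid] → remaining = 108
after view 2 [y-axis, 13 of 36 cells solid] → remaining = 42
after view 3 [x-axis, 13 of 36 cells solid] → remaining = 16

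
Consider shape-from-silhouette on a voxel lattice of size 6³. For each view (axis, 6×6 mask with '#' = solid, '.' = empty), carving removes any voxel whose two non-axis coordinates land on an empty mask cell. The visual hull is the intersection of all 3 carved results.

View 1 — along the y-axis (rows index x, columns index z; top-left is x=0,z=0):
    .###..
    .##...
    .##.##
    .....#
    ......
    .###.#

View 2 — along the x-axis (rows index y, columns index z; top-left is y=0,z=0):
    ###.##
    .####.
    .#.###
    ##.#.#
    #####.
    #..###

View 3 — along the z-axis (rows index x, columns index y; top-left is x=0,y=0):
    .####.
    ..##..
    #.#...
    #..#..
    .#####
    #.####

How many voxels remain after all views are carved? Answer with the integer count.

before carving: 216 voxels (6×6×6)
[1] y-view keeps 14 columns → grid now 84
[2] x-view keeps 26 columns → grid now 59
[3] z-view keeps 20 columns → grid now 35

35 voxels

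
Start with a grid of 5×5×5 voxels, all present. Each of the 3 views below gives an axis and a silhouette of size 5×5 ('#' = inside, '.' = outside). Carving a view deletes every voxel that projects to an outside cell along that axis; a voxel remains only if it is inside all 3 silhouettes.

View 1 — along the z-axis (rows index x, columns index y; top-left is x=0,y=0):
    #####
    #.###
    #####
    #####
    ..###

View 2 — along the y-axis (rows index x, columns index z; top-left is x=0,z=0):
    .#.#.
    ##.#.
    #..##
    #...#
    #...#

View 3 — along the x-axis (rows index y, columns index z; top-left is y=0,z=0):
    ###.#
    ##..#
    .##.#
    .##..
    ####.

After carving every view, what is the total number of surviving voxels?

before carving: 125 voxels (5×5×5)
after view 1 [z-axis, 22 of 25 cells solid] → remaining = 110
after view 2 [y-axis, 12 of 25 cells solid] → remaining = 53
after view 3 [x-axis, 16 of 25 cells solid] → remaining = 28

remaining voxels: 28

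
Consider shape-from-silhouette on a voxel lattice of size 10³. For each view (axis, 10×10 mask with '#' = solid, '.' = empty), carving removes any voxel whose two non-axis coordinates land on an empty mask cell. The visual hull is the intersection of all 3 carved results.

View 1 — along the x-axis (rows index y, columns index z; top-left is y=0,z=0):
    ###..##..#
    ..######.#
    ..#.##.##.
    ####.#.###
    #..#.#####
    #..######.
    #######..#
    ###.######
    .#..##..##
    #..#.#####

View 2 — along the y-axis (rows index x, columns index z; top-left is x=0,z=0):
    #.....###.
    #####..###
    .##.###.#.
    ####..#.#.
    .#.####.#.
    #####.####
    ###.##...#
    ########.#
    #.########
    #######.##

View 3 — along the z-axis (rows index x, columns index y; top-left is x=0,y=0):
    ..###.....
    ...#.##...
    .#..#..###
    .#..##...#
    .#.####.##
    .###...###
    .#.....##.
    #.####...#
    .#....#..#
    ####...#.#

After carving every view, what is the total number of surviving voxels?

full grid |V| = 1000
step 1: project along x, AND mask (69/100) → |grid| = 690
step 2: project along y, AND mask (72/100) → |grid| = 489
step 3: project along z, AND mask (46/100) → |grid| = 234

remaining voxels: 234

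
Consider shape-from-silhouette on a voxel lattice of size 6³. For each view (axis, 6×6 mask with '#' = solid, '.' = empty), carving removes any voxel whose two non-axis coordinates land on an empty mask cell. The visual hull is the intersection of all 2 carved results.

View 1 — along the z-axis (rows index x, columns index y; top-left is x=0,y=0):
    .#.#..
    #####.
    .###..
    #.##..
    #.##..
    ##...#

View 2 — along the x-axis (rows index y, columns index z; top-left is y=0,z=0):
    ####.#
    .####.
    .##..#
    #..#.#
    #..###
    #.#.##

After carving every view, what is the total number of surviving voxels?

|visual hull| = 71

start: 6×6×6 = 216 voxels
[1] z-view keeps 19 columns → grid now 114
[2] x-view keeps 23 columns → grid now 71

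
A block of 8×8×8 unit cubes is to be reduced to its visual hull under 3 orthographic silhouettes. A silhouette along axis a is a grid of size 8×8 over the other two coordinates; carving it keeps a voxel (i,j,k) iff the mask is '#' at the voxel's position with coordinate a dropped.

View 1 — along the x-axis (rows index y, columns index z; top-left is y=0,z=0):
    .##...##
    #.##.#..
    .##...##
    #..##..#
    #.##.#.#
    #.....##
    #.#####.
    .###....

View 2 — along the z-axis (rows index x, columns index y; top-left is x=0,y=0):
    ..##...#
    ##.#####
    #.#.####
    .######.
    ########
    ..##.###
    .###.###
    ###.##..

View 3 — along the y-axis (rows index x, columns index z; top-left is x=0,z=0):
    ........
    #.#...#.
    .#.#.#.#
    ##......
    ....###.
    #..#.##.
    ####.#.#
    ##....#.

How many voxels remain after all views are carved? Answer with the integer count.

start: 8×8×8 = 512 voxels
after view 1 [x-axis, 33 of 64 cells solid] → remaining = 264
after view 2 [z-axis, 46 of 64 cells solid] → remaining = 188
after view 3 [y-axis, 25 of 64 cells solid] → remaining = 77

voxel count = 77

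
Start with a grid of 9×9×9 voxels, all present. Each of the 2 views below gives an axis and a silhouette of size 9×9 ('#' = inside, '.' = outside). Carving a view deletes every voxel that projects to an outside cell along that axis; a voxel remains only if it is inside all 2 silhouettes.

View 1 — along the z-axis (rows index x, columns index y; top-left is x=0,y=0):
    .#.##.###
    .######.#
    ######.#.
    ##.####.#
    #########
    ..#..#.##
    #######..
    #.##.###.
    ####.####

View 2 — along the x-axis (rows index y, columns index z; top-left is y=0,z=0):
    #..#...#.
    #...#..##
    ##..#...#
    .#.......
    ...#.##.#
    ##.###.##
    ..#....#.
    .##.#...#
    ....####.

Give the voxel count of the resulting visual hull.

full grid |V| = 729
V1 z: intersect with XY mask (61 set) -- 549 left
V2 x: intersect with YZ mask (33 set) -- 224 left

voxel count = 224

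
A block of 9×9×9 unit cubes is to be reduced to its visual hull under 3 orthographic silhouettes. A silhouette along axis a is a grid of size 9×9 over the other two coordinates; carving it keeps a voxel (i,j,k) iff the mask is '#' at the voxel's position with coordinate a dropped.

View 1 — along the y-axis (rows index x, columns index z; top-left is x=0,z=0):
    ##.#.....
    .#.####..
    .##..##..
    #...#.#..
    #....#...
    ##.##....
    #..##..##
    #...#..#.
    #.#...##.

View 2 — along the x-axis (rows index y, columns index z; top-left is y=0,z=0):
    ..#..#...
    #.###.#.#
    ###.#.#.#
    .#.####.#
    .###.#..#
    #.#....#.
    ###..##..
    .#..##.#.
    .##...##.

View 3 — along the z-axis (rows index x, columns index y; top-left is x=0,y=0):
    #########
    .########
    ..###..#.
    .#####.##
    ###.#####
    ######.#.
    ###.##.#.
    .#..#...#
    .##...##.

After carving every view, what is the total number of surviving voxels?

start: 9×9×9 = 729 voxels
[1] y-view keeps 33 columns → grid now 297
[2] x-view keeps 41 columns → grid now 146
[3] z-view keeps 56 columns → grid now 105

105 voxels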